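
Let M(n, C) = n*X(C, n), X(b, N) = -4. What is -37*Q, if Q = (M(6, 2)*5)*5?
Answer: 22200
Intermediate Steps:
M(n, C) = -4*n (M(n, C) = n*(-4) = -4*n)
Q = -600 (Q = (-4*6*5)*5 = -24*5*5 = -120*5 = -600)
-37*Q = -37*(-600) = 22200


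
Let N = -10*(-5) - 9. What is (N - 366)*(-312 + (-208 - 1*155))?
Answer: 219375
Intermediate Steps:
N = 41 (N = 50 - 9 = 41)
(N - 366)*(-312 + (-208 - 1*155)) = (41 - 366)*(-312 + (-208 - 1*155)) = -325*(-312 + (-208 - 155)) = -325*(-312 - 363) = -325*(-675) = 219375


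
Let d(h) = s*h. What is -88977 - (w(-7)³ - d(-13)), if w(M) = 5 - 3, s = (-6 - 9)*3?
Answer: -88400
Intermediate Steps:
s = -45 (s = -15*3 = -45)
w(M) = 2
d(h) = -45*h
-88977 - (w(-7)³ - d(-13)) = -88977 - (2³ - (-45)*(-13)) = -88977 - (8 - 1*585) = -88977 - (8 - 585) = -88977 - 1*(-577) = -88977 + 577 = -88400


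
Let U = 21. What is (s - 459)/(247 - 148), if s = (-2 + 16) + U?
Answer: -424/99 ≈ -4.2828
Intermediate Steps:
s = 35 (s = (-2 + 16) + 21 = 14 + 21 = 35)
(s - 459)/(247 - 148) = (35 - 459)/(247 - 148) = -424/99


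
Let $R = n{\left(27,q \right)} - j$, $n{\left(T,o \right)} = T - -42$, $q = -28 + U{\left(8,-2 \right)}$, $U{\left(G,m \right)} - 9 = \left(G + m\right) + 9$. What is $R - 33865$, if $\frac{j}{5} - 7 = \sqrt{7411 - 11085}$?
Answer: $-33831 - 5 i \sqrt{3674} \approx -33831.0 - 303.07 i$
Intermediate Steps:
$U{\left(G,m \right)} = 18 + G + m$ ($U{\left(G,m \right)} = 9 + \left(\left(G + m\right) + 9\right) = 9 + \left(9 + G + m\right) = 18 + G + m$)
$q = -4$ ($q = -28 + \left(18 + 8 - 2\right) = -28 + 24 = -4$)
$n{\left(T,o \right)} = 42 + T$ ($n{\left(T,o \right)} = T + 42 = 42 + T$)
$j = 35 + 5 i \sqrt{3674}$ ($j = 35 + 5 \sqrt{7411 - 11085} = 35 + 5 \sqrt{-3674} = 35 + 5 i \sqrt{3674} \approx 35.0 + 303.07 i$)
$R = 34 - 5 i \sqrt{3674}$ ($R = \left(42 + 27\right) - \left(35 + 5 i \sqrt{3674}\right) = 69 - \left(35 + 5 i \sqrt{3674}\right) = 34 - 5 i \sqrt{3674} \approx 34.0 - 303.07 i$)
$R - 33865 = \left(34 - 5 i \sqrt{3674}\right) - 33865 = -33831 - 5 i \sqrt{3674}$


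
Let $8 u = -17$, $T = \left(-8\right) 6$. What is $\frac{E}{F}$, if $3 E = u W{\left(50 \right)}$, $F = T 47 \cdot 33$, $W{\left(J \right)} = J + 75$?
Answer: $\frac{2125}{1786752} \approx 0.0011893$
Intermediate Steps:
$T = -48$
$W{\left(J \right)} = 75 + J$
$u = - \frac{17}{8}$ ($u = \frac{1}{8} \left(-17\right) = - \frac{17}{8} \approx -2.125$)
$F = -74448$ ($F = \left(-48\right) 47 \cdot 33 = \left(-2256\right) 33 = -74448$)
$E = - \frac{2125}{24}$ ($E = \frac{\left(- \frac{17}{8}\right) \left(75 + 50\right)}{3} = \frac{\left(- \frac{17}{8}\right) 125}{3} = \frac{1}{3} \left(- \frac{2125}{8}\right) = - \frac{2125}{24} \approx -88.542$)
$\frac{E}{F} = - \frac{2125}{24 \left(-74448\right)} = \left(- \frac{2125}{24}\right) \left(- \frac{1}{74448}\right) = \frac{2125}{1786752}$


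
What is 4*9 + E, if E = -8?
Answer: 28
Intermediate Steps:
4*9 + E = 4*9 - 8 = 36 - 8 = 28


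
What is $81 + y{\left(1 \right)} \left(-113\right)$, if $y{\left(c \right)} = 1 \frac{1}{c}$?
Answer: $-32$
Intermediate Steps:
$y{\left(c \right)} = \frac{1}{c}$
$81 + y{\left(1 \right)} \left(-113\right) = 81 + 1^{-1} \left(-113\right) = 81 + 1 \left(-113\right) = 81 - 113 = -32$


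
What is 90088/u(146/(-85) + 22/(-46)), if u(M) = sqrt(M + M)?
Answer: -45044*I*sqrt(207230)/477 ≈ -42988.0*I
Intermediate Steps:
u(M) = sqrt(2)*sqrt(M) (u(M) = sqrt(2*M) = sqrt(2)*sqrt(M))
90088/u(146/(-85) + 22/(-46)) = 90088/((sqrt(2)*sqrt(146/(-85) + 22/(-46)))) = 90088/((sqrt(2)*sqrt(146*(-1/85) + 22*(-1/46)))) = 90088/((sqrt(2)*sqrt(-146/85 - 11/23))) = 90088/((sqrt(2)*sqrt(-4293/1955))) = 90088/((sqrt(2)*(9*I*sqrt(103615)/1955))) = 90088/((9*I*sqrt(207230)/1955)) = 90088*(-I*sqrt(207230)/954) = -45044*I*sqrt(207230)/477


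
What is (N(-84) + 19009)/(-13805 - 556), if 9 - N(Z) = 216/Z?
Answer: -133144/100527 ≈ -1.3245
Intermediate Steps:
N(Z) = 9 - 216/Z
(N(-84) + 19009)/(-13805 - 556) = ((9 - 216/(-84)) + 19009)/(-13805 - 556) = ((9 - 216*(-1/84)) + 19009)/(-14361) = ((9 + 18/7) + 19009)*(-1/14361) = (81/7 + 19009)*(-1/14361) = (133144/7)*(-1/14361) = -133144/100527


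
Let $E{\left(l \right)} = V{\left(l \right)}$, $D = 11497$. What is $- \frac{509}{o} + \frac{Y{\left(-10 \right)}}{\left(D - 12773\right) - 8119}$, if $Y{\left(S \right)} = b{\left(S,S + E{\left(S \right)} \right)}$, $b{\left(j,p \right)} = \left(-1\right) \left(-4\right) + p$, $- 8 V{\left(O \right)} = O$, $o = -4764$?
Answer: $\frac{1201171}{11189445} \approx 0.10735$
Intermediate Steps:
$V{\left(O \right)} = - \frac{O}{8}$
$E{\left(l \right)} = - \frac{l}{8}$
$b{\left(j,p \right)} = 4 + p$
$Y{\left(S \right)} = 4 + \frac{7 S}{8}$ ($Y{\left(S \right)} = 4 + \left(S - \frac{S}{8}\right) = 4 + \frac{7 S}{8}$)
$- \frac{509}{o} + \frac{Y{\left(-10 \right)}}{\left(D - 12773\right) - 8119} = - \frac{509}{-4764} + \frac{4 + \frac{7}{8} \left(-10\right)}{\left(11497 - 12773\right) - 8119} = \left(-509\right) \left(- \frac{1}{4764}\right) + \frac{4 - \frac{35}{4}}{-1276 - 8119} = \frac{509}{4764} - \frac{19}{4 \left(-9395\right)} = \frac{509}{4764} - - \frac{19}{37580} = \frac{509}{4764} + \frac{19}{37580} = \frac{1201171}{11189445}$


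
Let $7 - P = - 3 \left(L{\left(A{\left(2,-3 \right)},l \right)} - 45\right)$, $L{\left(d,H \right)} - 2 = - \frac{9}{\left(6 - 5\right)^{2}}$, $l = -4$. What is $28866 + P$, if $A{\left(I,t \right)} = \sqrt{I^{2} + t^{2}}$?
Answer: $28717$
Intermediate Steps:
$L{\left(d,H \right)} = -7$ ($L{\left(d,H \right)} = 2 - \frac{9}{\left(6 - 5\right)^{2}} = 2 - \frac{9}{1^{2}} = 2 - \frac{9}{1} = 2 - 9 = -7$)
$P = -149$ ($P = 7 - - 3 \left(-7 - 45\right) = 7 - \left(-3\right) \left(-52\right) = 7 - 156 = -149$)
$28866 + P = 28866 - 149 = 28717$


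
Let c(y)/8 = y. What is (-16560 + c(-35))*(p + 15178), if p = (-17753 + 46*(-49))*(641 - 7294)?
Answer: -2241770253160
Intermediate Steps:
c(y) = 8*y
p = 133106571 (p = (-17753 - 2254)*(-6653) = -20007*(-6653) = 133106571)
(-16560 + c(-35))*(p + 15178) = (-16560 + 8*(-35))*(133106571 + 15178) = (-16560 - 280)*133121749 = -16840*133121749 = -2241770253160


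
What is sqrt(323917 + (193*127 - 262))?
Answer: sqrt(348166) ≈ 590.06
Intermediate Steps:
sqrt(323917 + (193*127 - 262)) = sqrt(323917 + (24511 - 262)) = sqrt(323917 + 24249) = sqrt(348166)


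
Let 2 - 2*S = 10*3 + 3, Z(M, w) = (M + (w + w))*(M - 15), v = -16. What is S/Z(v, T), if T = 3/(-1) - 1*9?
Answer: -1/80 ≈ -0.012500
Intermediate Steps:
T = -12 (T = 3*(-1) - 9 = -3 - 9 = -12)
Z(M, w) = (-15 + M)*(M + 2*w) (Z(M, w) = (M + 2*w)*(-15 + M) = (-15 + M)*(M + 2*w))
S = -31/2 (S = 1 - (10*3 + 3)/2 = 1 - (30 + 3)/2 = 1 - 1/2*33 = 1 - 33/2 = -31/2 ≈ -15.500)
S/Z(v, T) = -31/(2*((-16)**2 - 30*(-12) - 15*(-16) + 2*(-16)*(-12))) = -31/(2*(256 + 360 + 240 + 384)) = -31/2/1240 = -31/2*1/1240 = -1/80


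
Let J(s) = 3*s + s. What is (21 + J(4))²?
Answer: 1369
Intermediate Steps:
J(s) = 4*s
(21 + J(4))² = (21 + 4*4)² = (21 + 16)² = 37² = 1369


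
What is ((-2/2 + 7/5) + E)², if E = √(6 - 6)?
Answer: 4/25 ≈ 0.16000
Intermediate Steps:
E = 0 (E = √0 = 0)
((-2/2 + 7/5) + E)² = ((-2/2 + 7/5) + 0)² = ((-2*½ + 7*(⅕)) + 0)² = ((-1 + 7/5) + 0)² = (⅖ + 0)² = (⅖)² = 4/25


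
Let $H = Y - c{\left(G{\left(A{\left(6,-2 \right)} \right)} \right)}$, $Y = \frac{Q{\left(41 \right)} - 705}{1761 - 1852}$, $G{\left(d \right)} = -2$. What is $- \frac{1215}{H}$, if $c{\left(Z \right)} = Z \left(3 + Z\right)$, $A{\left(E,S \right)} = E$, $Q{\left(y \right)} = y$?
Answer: $- \frac{12285}{94} \approx -130.69$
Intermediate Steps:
$Y = \frac{664}{91}$ ($Y = \frac{41 - 705}{1761 - 1852} = - \frac{664}{-91} = \left(-664\right) \left(- \frac{1}{91}\right) = \frac{664}{91} \approx 7.2967$)
$H = \frac{846}{91}$ ($H = \frac{664}{91} - - 2 \left(3 - 2\right) = \frac{664}{91} - \left(-2\right) 1 = \frac{664}{91} - -2 = \frac{664}{91} + 2 = \frac{846}{91} \approx 9.2967$)
$- \frac{1215}{H} = - \frac{1215}{\frac{846}{91}} = \left(-1215\right) \frac{91}{846} = - \frac{12285}{94}$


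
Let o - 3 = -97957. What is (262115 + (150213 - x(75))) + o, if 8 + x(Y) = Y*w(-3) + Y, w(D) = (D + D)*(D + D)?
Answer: 311607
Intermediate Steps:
w(D) = 4*D² (w(D) = (2*D)*(2*D) = 4*D²)
o = -97954 (o = 3 - 97957 = -97954)
x(Y) = -8 + 37*Y (x(Y) = -8 + (Y*(4*(-3)²) + Y) = -8 + (Y*(4*9) + Y) = -8 + (Y*36 + Y) = -8 + (36*Y + Y) = -8 + 37*Y)
(262115 + (150213 - x(75))) + o = (262115 + (150213 - (-8 + 37*75))) - 97954 = (262115 + (150213 - (-8 + 2775))) - 97954 = (262115 + (150213 - 1*2767)) - 97954 = (262115 + (150213 - 2767)) - 97954 = (262115 + 147446) - 97954 = 409561 - 97954 = 311607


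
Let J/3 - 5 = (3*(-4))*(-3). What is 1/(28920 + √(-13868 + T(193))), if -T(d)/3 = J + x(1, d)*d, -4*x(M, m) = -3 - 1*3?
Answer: 57840/1672763011 - I*√60422/1672763011 ≈ 3.4578e-5 - 1.4695e-7*I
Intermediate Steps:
x(M, m) = 3/2 (x(M, m) = -(-3 - 1*3)/4 = -(-3 - 3)/4 = -¼*(-6) = 3/2)
J = 123 (J = 15 + 3*((3*(-4))*(-3)) = 15 + 3*(-12*(-3)) = 15 + 3*36 = 15 + 108 = 123)
T(d) = -369 - 9*d/2 (T(d) = -3*(123 + 3*d/2) = -369 - 9*d/2)
1/(28920 + √(-13868 + T(193))) = 1/(28920 + √(-13868 + (-369 - 9/2*193))) = 1/(28920 + √(-13868 + (-369 - 1737/2))) = 1/(28920 + √(-13868 - 2475/2)) = 1/(28920 + √(-30211/2)) = 1/(28920 + I*√60422/2)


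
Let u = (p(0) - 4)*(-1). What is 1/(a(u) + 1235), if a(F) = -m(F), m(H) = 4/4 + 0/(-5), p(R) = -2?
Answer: 1/1234 ≈ 0.00081037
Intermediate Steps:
m(H) = 1 (m(H) = 4*(¼) + 0*(-⅕) = 1 + 0 = 1)
u = 6 (u = (-2 - 4)*(-1) = -6*(-1) = 6)
a(F) = -1 (a(F) = -1*1 = -1)
1/(a(u) + 1235) = 1/(-1 + 1235) = 1/1234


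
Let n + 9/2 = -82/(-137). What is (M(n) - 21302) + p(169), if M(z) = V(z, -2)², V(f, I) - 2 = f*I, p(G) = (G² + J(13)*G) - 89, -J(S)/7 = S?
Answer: -152271072/18769 ≈ -8112.9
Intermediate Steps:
J(S) = -7*S
n = -1069/274 (n = -9/2 - 82/(-137) = -9/2 - 82*(-1/137) = -9/2 + 82/137 = -1069/274 ≈ -3.9015)
p(G) = -89 + G² - 91*G (p(G) = (G² + (-7*13)*G) - 89 = (G² - 91*G) - 89 = -89 + G² - 91*G)
V(f, I) = 2 + I*f (V(f, I) = 2 + f*I = 2 + I*f)
M(z) = (2 - 2*z)²
(M(n) - 21302) + p(169) = (4*(-1 - 1069/274)² - 21302) + (-89 + 169² - 91*169) = (4*(-1343/274)² - 21302) + (-89 + 28561 - 15379) = (4*(1803649/75076) - 21302) + 13093 = (1803649/18769 - 21302) + 13093 = -398013589/18769 + 13093 = -152271072/18769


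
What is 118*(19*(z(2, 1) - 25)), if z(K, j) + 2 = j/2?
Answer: -59413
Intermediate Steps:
z(K, j) = -2 + j/2
118*(19*(z(2, 1) - 25)) = 118*(19*((-2 + (½)*1) - 25)) = 118*(19*((-2 + ½) - 25)) = 118*(19*(-3/2 - 25)) = 118*(19*(-53/2)) = 118*(-1007/2) = -59413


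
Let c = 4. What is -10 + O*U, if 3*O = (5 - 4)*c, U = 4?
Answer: -14/3 ≈ -4.6667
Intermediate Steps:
O = 4/3 (O = ((5 - 4)*4)/3 = (1*4)/3 = (1/3)*4 = 4/3 ≈ 1.3333)
-10 + O*U = -10 + (4/3)*4 = -10 + 16/3 = -14/3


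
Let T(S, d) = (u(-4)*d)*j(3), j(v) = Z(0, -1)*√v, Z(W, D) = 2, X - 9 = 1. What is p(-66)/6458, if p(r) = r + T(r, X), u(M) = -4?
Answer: -33/3229 - 40*√3/3229 ≈ -0.031676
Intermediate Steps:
X = 10 (X = 9 + 1 = 10)
j(v) = 2*√v
T(S, d) = -8*d*√3 (T(S, d) = (-4*d)*(2*√3) = -8*d*√3)
p(r) = r - 80*√3 (p(r) = r - 8*10*√3 = r - 80*√3)
p(-66)/6458 = (-66 - 80*√3)/6458 = (-66 - 80*√3)*(1/6458) = -33/3229 - 40*√3/3229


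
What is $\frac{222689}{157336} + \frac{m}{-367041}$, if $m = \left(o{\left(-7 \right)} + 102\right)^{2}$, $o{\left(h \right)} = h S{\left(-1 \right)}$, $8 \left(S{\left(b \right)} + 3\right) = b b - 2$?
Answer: $\frac{634573358965}{461990102208} \approx 1.3736$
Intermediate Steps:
$S{\left(b \right)} = - \frac{13}{4} + \frac{b^{2}}{8}$ ($S{\left(b \right)} = -3 + \frac{b b - 2}{8} = -3 + \frac{b^{2} - 2}{8} = -3 + \frac{-2 + b^{2}}{8} = -3 + \left(- \frac{1}{4} + \frac{b^{2}}{8}\right) = - \frac{13}{4} + \frac{b^{2}}{8}$)
$o{\left(h \right)} = - \frac{25 h}{8}$ ($o{\left(h \right)} = h \left(- \frac{13}{4} + \frac{\left(-1\right)^{2}}{8}\right) = h \left(- \frac{13}{4} + \frac{1}{8} \cdot 1\right) = h \left(- \frac{13}{4} + \frac{1}{8}\right) = h \left(- \frac{25}{8}\right) = - \frac{25 h}{8}$)
$m = \frac{982081}{64}$ ($m = \left(\left(- \frac{25}{8}\right) \left(-7\right) + 102\right)^{2} = \left(\frac{175}{8} + 102\right)^{2} = \left(\frac{991}{8}\right)^{2} = \frac{982081}{64} \approx 15345.0$)
$\frac{222689}{157336} + \frac{m}{-367041} = \frac{222689}{157336} + \frac{982081}{64 \left(-367041\right)} = 222689 \cdot \frac{1}{157336} + \frac{982081}{64} \left(- \frac{1}{367041}\right) = \frac{222689}{157336} - \frac{982081}{23490624} = \frac{634573358965}{461990102208}$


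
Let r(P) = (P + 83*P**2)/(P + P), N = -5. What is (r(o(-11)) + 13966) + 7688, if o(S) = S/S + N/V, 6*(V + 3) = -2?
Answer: 87033/4 ≈ 21758.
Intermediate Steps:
V = -10/3 (V = -3 + (1/6)*(-2) = -3 - 1/3 = -10/3 ≈ -3.3333)
o(S) = 5/2 (o(S) = S/S - 5/(-10/3) = 1 - 5*(-3/10) = 1 + 3/2 = 5/2)
r(P) = (P + 83*P**2)/(2*P) (r(P) = (P + 83*P**2)/((2*P)) = (P + 83*P**2)*(1/(2*P)) = (P + 83*P**2)/(2*P))
(r(o(-11)) + 13966) + 7688 = ((1/2 + (83/2)*(5/2)) + 13966) + 7688 = ((1/2 + 415/4) + 13966) + 7688 = (417/4 + 13966) + 7688 = 56281/4 + 7688 = 87033/4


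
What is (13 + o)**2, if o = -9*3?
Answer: 196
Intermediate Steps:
o = -27
(13 + o)**2 = (13 - 27)**2 = (-14)**2 = 196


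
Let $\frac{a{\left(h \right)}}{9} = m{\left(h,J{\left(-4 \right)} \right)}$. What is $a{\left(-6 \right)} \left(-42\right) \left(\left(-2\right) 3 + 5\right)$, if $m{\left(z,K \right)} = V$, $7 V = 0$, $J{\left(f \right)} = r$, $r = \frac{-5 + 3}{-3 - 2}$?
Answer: $0$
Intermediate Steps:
$r = \frac{2}{5}$ ($r = - \frac{2}{-5} = \left(-2\right) \left(- \frac{1}{5}\right) = \frac{2}{5} \approx 0.4$)
$J{\left(f \right)} = \frac{2}{5}$
$V = 0$ ($V = \frac{1}{7} \cdot 0 = 0$)
$m{\left(z,K \right)} = 0$
$a{\left(h \right)} = 0$ ($a{\left(h \right)} = 9 \cdot 0 = 0$)
$a{\left(-6 \right)} \left(-42\right) \left(\left(-2\right) 3 + 5\right) = 0 \left(-42\right) \left(\left(-2\right) 3 + 5\right) = 0 \left(-6 + 5\right) = 0 \left(-1\right) = 0$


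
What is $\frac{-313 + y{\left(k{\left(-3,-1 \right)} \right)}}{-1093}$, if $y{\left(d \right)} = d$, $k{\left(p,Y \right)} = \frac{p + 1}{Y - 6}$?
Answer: $\frac{2189}{7651} \approx 0.28611$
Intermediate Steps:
$k{\left(p,Y \right)} = \frac{1 + p}{-6 + Y}$
$\frac{-313 + y{\left(k{\left(-3,-1 \right)} \right)}}{-1093} = \frac{-313 + \frac{1 - 3}{-6 - 1}}{-1093} = \left(-313 + \frac{1}{-7} \left(-2\right)\right) \left(- \frac{1}{1093}\right) = \left(-313 - - \frac{2}{7}\right) \left(- \frac{1}{1093}\right) = \left(-313 + \frac{2}{7}\right) \left(- \frac{1}{1093}\right) = \left(- \frac{2189}{7}\right) \left(- \frac{1}{1093}\right) = \frac{2189}{7651}$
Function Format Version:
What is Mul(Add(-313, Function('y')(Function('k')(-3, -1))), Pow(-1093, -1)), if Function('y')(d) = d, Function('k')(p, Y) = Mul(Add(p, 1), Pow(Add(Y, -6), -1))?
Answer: Rational(2189, 7651) ≈ 0.28611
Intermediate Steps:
Function('k')(p, Y) = Mul(Pow(Add(-6, Y), -1), Add(1, p)) (Function('k')(p, Y) = Mul(Add(1, p), Pow(Add(-6, Y), -1)) = Mul(Pow(Add(-6, Y), -1), Add(1, p)))
Mul(Add(-313, Function('y')(Function('k')(-3, -1))), Pow(-1093, -1)) = Mul(Add(-313, Mul(Pow(Add(-6, -1), -1), Add(1, -3))), Pow(-1093, -1)) = Mul(Add(-313, Mul(Pow(-7, -1), -2)), Rational(-1, 1093)) = Mul(Add(-313, Mul(Rational(-1, 7), -2)), Rational(-1, 1093)) = Mul(Add(-313, Rational(2, 7)), Rational(-1, 1093)) = Mul(Rational(-2189, 7), Rational(-1, 1093)) = Rational(2189, 7651)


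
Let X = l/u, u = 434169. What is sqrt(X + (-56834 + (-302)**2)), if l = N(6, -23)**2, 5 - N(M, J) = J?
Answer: sqrt(719870982896674)/144723 ≈ 185.39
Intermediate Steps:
N(M, J) = 5 - J
l = 784 (l = (5 - 1*(-23))**2 = (5 + 23)**2 = 28**2 = 784)
X = 784/434169 ≈ 0.0018057
sqrt(X + (-56834 + (-302)**2)) = sqrt(784/434169 + (-56834 + (-302)**2)) = sqrt(784/434169 + (-56834 + 91204)) = sqrt(784/434169 + 34370) = sqrt(14922389314/434169) = sqrt(719870982896674)/144723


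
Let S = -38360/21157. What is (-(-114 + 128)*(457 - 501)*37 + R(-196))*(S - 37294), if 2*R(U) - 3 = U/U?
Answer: -17986005005292/21157 ≈ -8.5012e+8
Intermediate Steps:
R(U) = 2 (R(U) = 3/2 + (U/U)/2 = 3/2 + (½)*1 = 3/2 + ½ = 2)
S = -38360/21157 (S = -38360*1/21157 = -38360/21157 ≈ -1.8131)
(-(-114 + 128)*(457 - 501)*37 + R(-196))*(S - 37294) = (-(-114 + 128)*(457 - 501)*37 + 2)*(-38360/21157 - 37294) = (-14*(-44)*37 + 2)*(-789067518/21157) = (-(-616)*37 + 2)*(-789067518/21157) = (-1*(-22792) + 2)*(-789067518/21157) = (22792 + 2)*(-789067518/21157) = 22794*(-789067518/21157) = -17986005005292/21157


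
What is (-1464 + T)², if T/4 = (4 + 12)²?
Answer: 193600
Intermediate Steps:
T = 1024 (T = 4*(4 + 12)² = 4*16² = 4*256 = 1024)
(-1464 + T)² = (-1464 + 1024)² = (-440)² = 193600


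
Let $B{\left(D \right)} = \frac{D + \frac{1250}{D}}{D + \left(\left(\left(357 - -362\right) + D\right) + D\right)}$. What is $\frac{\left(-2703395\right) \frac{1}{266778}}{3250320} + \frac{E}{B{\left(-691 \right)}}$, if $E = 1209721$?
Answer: $\frac{65428476068211483796433}{27674285973405984} \approx 2.3642 \cdot 10^{6}$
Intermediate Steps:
$B{\left(D \right)} = \frac{D + \frac{1250}{D}}{719 + 3 D}$ ($B{\left(D \right)} = \frac{D + \frac{1250}{D}}{D + \left(\left(\left(357 + 362\right) + D\right) + D\right)} = \frac{D + \frac{1250}{D}}{D + \left(\left(719 + D\right) + D\right)} = \frac{D + \frac{1250}{D}}{D + \left(719 + 2 D\right)} = \frac{D + \frac{1250}{D}}{719 + 3 D}$)
$\frac{\left(-2703395\right) \frac{1}{266778}}{3250320} + \frac{E}{B{\left(-691 \right)}} = \frac{\left(-2703395\right) \frac{1}{266778}}{3250320} + \frac{1209721}{\frac{1}{-691} \frac{1}{719 + 3 \left(-691\right)} \left(1250 + \left(-691\right)^{2}\right)} = \left(-2703395\right) \frac{1}{266778} \cdot \frac{1}{3250320} + \frac{1209721}{\left(- \frac{1}{691}\right) \frac{1}{719 - 2073} \left(1250 + 477481\right)} = \left(- \frac{2703395}{266778}\right) \frac{1}{3250320} + \frac{1209721}{\left(- \frac{1}{691}\right) \frac{1}{-1354} \cdot 478731} = - \frac{540679}{173422773792} + \frac{1209721}{\left(- \frac{1}{691}\right) \left(- \frac{1}{1354}\right) 478731} = - \frac{540679}{173422773792} + \frac{1209721}{\frac{478731}{935614}} = - \frac{540679}{173422773792} + 1209721 \cdot \frac{935614}{478731} = - \frac{540679}{173422773792} + \frac{1131831903694}{478731} = \frac{65428476068211483796433}{27674285973405984}$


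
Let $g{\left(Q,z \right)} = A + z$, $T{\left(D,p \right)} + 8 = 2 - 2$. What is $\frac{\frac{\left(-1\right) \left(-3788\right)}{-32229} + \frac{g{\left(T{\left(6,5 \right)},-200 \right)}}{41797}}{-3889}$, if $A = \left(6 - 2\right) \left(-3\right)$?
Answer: $\frac{165159584}{5238776670057} \approx 3.1526 \cdot 10^{-5}$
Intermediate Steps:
$T{\left(D,p \right)} = -8$ ($T{\left(D,p \right)} = -8 + \left(2 - 2\right) = -8 + 0 = -8$)
$A = -12$ ($A = 4 \left(-3\right) = -12$)
$g{\left(Q,z \right)} = -12 + z$
$\frac{\frac{\left(-1\right) \left(-3788\right)}{-32229} + \frac{g{\left(T{\left(6,5 \right)},-200 \right)}}{41797}}{-3889} = \frac{\frac{\left(-1\right) \left(-3788\right)}{-32229} + \frac{-12 - 200}{41797}}{-3889} = \left(3788 \left(- \frac{1}{32229}\right) - \frac{212}{41797}\right) \left(- \frac{1}{3889}\right) = \left(- \frac{3788}{32229} - \frac{212}{41797}\right) \left(- \frac{1}{3889}\right) = \left(- \frac{165159584}{1347075513}\right) \left(- \frac{1}{3889}\right) = \frac{165159584}{5238776670057}$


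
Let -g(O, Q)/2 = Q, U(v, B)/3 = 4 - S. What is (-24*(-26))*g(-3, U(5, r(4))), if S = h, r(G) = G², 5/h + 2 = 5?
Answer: -8736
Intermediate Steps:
h = 5/3 (h = 5/(-2 + 5) = 5/3 ≈ 1.6667)
S = 5/3 ≈ 1.6667
U(v, B) = 7 (U(v, B) = 3*(4 - 1*5/3) = 3*(4 - 5/3) = 3*(7/3) = 7)
g(O, Q) = -2*Q
(-24*(-26))*g(-3, U(5, r(4))) = (-24*(-26))*(-2*7) = 624*(-14) = -8736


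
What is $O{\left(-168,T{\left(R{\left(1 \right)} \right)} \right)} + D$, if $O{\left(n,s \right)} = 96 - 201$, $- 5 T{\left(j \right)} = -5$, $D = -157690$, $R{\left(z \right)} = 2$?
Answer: $-157795$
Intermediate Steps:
$T{\left(j \right)} = 1$ ($T{\left(j \right)} = \left(- \frac{1}{5}\right) \left(-5\right) = 1$)
$O{\left(n,s \right)} = -105$
$O{\left(-168,T{\left(R{\left(1 \right)} \right)} \right)} + D = -105 - 157690 = -157795$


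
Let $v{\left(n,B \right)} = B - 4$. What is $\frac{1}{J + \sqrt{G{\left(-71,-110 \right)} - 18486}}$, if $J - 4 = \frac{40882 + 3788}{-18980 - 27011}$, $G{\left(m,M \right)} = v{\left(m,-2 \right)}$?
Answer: $\frac{3203135177}{19566582470144} - \frac{2115172081 i \sqrt{4623}}{19566582470144} \approx 0.0001637 - 0.0073501 i$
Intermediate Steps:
$v{\left(n,B \right)} = -4 + B$
$G{\left(m,M \right)} = -6$ ($G{\left(m,M \right)} = -4 - 2 = -6$)
$J = \frac{139294}{45991}$ ($J = 4 + \frac{40882 + 3788}{-18980 - 27011} = 4 + \frac{44670}{-45991} = 4 + 44670 \left(- \frac{1}{45991}\right) = 4 - \frac{44670}{45991} = \frac{139294}{45991} \approx 3.0287$)
$\frac{1}{J + \sqrt{G{\left(-71,-110 \right)} - 18486}} = \frac{1}{\frac{139294}{45991} + \sqrt{-6 - 18486}} = \frac{1}{\frac{139294}{45991} + \sqrt{-18492}} = \frac{1}{\frac{139294}{45991} + 2 i \sqrt{4623}}$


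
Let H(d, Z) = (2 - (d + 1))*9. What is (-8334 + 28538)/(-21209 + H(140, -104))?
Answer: -5051/5615 ≈ -0.89956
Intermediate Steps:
H(d, Z) = 9 - 9*d (H(d, Z) = (2 - (1 + d))*9 = (2 + (-1 - d))*9 = (1 - d)*9 = 9 - 9*d)
(-8334 + 28538)/(-21209 + H(140, -104)) = (-8334 + 28538)/(-21209 + (9 - 9*140)) = 20204/(-21209 + (9 - 1260)) = 20204/(-21209 - 1251) = 20204/(-22460) = 20204*(-1/22460) = -5051/5615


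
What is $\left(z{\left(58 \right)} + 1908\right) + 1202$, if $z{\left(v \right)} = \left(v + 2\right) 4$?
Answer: $3350$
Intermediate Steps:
$z{\left(v \right)} = 8 + 4 v$ ($z{\left(v \right)} = \left(2 + v\right) 4 = 8 + 4 v$)
$\left(z{\left(58 \right)} + 1908\right) + 1202 = \left(\left(8 + 4 \cdot 58\right) + 1908\right) + 1202 = \left(\left(8 + 232\right) + 1908\right) + 1202 = \left(240 + 1908\right) + 1202 = 2148 + 1202 = 3350$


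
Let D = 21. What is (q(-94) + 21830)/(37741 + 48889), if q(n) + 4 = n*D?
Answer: 9926/43315 ≈ 0.22916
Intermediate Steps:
q(n) = -4 + 21*n (q(n) = -4 + n*21 = -4 + 21*n)
(q(-94) + 21830)/(37741 + 48889) = ((-4 + 21*(-94)) + 21830)/(37741 + 48889) = ((-4 - 1974) + 21830)/86630 = (-1978 + 21830)*(1/86630) = 19852*(1/86630) = 9926/43315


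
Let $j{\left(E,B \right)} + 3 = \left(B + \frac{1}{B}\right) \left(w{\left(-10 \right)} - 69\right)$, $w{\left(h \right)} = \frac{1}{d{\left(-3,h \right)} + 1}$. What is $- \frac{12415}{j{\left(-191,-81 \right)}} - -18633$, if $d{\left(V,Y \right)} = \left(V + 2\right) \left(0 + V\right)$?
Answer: $\frac{16801023207}{901789} \approx 18631.0$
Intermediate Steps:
$d{\left(V,Y \right)} = V \left(2 + V\right)$ ($d{\left(V,Y \right)} = \left(2 + V\right) V = V \left(2 + V\right)$)
$w{\left(h \right)} = \frac{1}{4}$ ($w{\left(h \right)} = \frac{1}{- 3 \left(2 - 3\right) + 1} = \frac{1}{\left(-3\right) \left(-1\right) + 1} = \frac{1}{3 + 1} = \frac{1}{4}$)
$j{\left(E,B \right)} = -3 - \frac{275 B}{4} - \frac{275}{4 B}$ ($j{\left(E,B \right)} = -3 + \left(B + \frac{1}{B}\right) \left(\frac{1}{4} - 69\right) = -3 + \left(B + \frac{1}{B}\right) \left(- \frac{275}{4}\right) = -3 - \left(\frac{275 B}{4} + \frac{275}{4 B}\right) = -3 - \frac{275 B}{4} - \frac{275}{4 B}$)
$- \frac{12415}{j{\left(-191,-81 \right)}} - -18633 = - \frac{12415}{\frac{1}{4} \frac{1}{-81} \left(-275 - - 81 \left(12 + 275 \left(-81\right)\right)\right)} - -18633 = - \frac{12415}{\frac{1}{4} \left(- \frac{1}{81}\right) \left(-275 - - 81 \left(12 - 22275\right)\right)} + 18633 = - \frac{12415}{\frac{1}{4} \left(- \frac{1}{81}\right) \left(-275 - \left(-81\right) \left(-22263\right)\right)} + 18633 = - \frac{12415}{\frac{1}{4} \left(- \frac{1}{81}\right) \left(-275 - 1803303\right)} + 18633 = - \frac{12415}{\frac{1}{4} \left(- \frac{1}{81}\right) \left(-1803578\right)} + 18633 = - \frac{12415}{\frac{901789}{162}} + 18633 = \left(-12415\right) \frac{162}{901789} + 18633 = - \frac{2011230}{901789} + 18633 = \frac{16801023207}{901789}$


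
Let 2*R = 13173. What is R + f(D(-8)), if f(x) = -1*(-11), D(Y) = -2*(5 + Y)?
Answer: 13195/2 ≈ 6597.5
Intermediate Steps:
R = 13173/2 (R = (½)*13173 = 13173/2 ≈ 6586.5)
D(Y) = -10 - 2*Y
f(x) = 11
R + f(D(-8)) = 13173/2 + 11 = 13195/2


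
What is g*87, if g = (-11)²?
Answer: 10527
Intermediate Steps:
g = 121
g*87 = 121*87 = 10527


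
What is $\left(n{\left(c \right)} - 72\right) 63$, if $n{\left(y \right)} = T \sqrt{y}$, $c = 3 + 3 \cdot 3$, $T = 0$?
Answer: $-4536$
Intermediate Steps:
$c = 12$ ($c = 3 + 9 = 12$)
$n{\left(y \right)} = 0$ ($n{\left(y \right)} = 0 \sqrt{y} = 0$)
$\left(n{\left(c \right)} - 72\right) 63 = \left(0 - 72\right) 63 = \left(-72\right) 63 = -4536$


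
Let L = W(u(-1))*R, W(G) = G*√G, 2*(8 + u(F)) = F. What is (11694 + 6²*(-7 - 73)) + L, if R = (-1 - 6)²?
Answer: 8814 - 833*I*√34/4 ≈ 8814.0 - 1214.3*I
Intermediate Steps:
u(F) = -8 + F/2
R = 49 (R = (-7)² = 49)
W(G) = G^(3/2)
L = -833*I*√34/4 (L = (-8 + (½)*(-1))^(3/2)*49 = (-8 - ½)^(3/2)*49 = (-17/2)^(3/2)*49 = -17*I*√34/4*49 = -833*I*√34/4 ≈ -1214.3*I)
(11694 + 6²*(-7 - 73)) + L = (11694 + 6²*(-7 - 73)) - 833*I*√34/4 = (11694 + 36*(-80)) - 833*I*√34/4 = (11694 - 2880) - 833*I*√34/4 = 8814 - 833*I*√34/4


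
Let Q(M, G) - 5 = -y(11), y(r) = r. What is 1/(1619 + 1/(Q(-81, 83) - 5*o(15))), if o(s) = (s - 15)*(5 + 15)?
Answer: 6/9713 ≈ 0.00061773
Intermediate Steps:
o(s) = -300 + 20*s (o(s) = (-15 + s)*20 = -300 + 20*s)
Q(M, G) = -6 (Q(M, G) = 5 - 1*11 = 5 - 11 = -6)
1/(1619 + 1/(Q(-81, 83) - 5*o(15))) = 1/(1619 + 1/(-6 - 5*(-300 + 20*15))) = 1/(1619 + 1/(-6 - 5*(-300 + 300))) = 1/(1619 + 1/(-6 - 5*0)) = 1/(1619 + 1/(-6 + 0)) = 1/(1619 + 1/(-6)) = 1/(1619 - ⅙) = 1/(9713/6) = 6/9713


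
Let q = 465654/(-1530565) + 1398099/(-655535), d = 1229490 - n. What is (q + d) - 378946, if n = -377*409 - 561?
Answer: 40346086871112485/40133557091 ≈ 1.0053e+6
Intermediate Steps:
n = -154754 (n = -154193 - 561 = -154754)
d = 1384244 (d = 1229490 - 1*(-154754) = 1229490 + 154754 = 1384244)
q = -97805355633/40133557091 (q = 465654*(-1/1530565) + 1398099*(-1/655535) = -465654/1530565 - 1398099/655535 = -97805355633/40133557091 ≈ -2.4370)
(q + d) - 378946 = (-97805355633/40133557091 + 1384244) - 378946 = 55554537796518571/40133557091 - 378946 = 40346086871112485/40133557091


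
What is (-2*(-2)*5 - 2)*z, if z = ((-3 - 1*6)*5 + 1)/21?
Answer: -264/7 ≈ -37.714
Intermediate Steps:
z = -44/21 (z = ((-3 - 6)*5 + 1)*(1/21) = (-9*5 + 1)*(1/21) = (-45 + 1)*(1/21) = -44*1/21 = -44/21 ≈ -2.0952)
(-2*(-2)*5 - 2)*z = (-2*(-2)*5 - 2)*(-44/21) = (4*5 - 2)*(-44/21) = (20 - 2)*(-44/21) = 18*(-44/21) = -264/7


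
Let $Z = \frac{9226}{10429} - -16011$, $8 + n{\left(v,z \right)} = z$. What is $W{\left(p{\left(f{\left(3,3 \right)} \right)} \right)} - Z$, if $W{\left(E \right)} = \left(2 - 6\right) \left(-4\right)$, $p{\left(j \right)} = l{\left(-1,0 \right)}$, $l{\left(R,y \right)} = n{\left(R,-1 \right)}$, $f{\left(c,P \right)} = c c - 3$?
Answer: $- \frac{166821081}{10429} \approx -15996.0$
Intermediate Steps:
$f{\left(c,P \right)} = -3 + c^{2}$ ($f{\left(c,P \right)} = c^{2} - 3 = -3 + c^{2}$)
$n{\left(v,z \right)} = -8 + z$
$l{\left(R,y \right)} = -9$ ($l{\left(R,y \right)} = -8 - 1 = -9$)
$p{\left(j \right)} = -9$
$W{\left(E \right)} = 16$ ($W{\left(E \right)} = \left(-4\right) \left(-4\right) = 16$)
$Z = \frac{166987945}{10429}$ ($Z = 9226 \cdot \frac{1}{10429} + 16011 = \frac{9226}{10429} + 16011 = \frac{166987945}{10429} \approx 16012.0$)
$W{\left(p{\left(f{\left(3,3 \right)} \right)} \right)} - Z = 16 - \frac{166987945}{10429} = - \frac{166821081}{10429}$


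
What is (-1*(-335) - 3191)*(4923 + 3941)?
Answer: -25315584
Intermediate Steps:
(-1*(-335) - 3191)*(4923 + 3941) = (335 - 3191)*8864 = -2856*8864 = -25315584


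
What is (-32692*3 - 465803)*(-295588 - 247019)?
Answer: 305964692553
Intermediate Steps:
(-32692*3 - 465803)*(-295588 - 247019) = (-98076 - 465803)*(-542607) = -563879*(-542607) = 305964692553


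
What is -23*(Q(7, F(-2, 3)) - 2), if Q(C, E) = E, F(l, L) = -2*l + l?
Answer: 0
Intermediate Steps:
F(l, L) = -l
-23*(Q(7, F(-2, 3)) - 2) = -23*(-1*(-2) - 2) = -23*(2 - 2) = -23*0 = 0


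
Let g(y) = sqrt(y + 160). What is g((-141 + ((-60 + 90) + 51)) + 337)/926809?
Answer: sqrt(437)/926809 ≈ 2.2555e-5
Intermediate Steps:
g(y) = sqrt(160 + y)
g((-141 + ((-60 + 90) + 51)) + 337)/926809 = sqrt(160 + ((-141 + ((-60 + 90) + 51)) + 337))/926809 = sqrt(160 + ((-141 + (30 + 51)) + 337))*(1/926809) = sqrt(160 + ((-141 + 81) + 337))*(1/926809) = sqrt(160 + (-60 + 337))*(1/926809) = sqrt(160 + 277)*(1/926809) = sqrt(437)*(1/926809) = sqrt(437)/926809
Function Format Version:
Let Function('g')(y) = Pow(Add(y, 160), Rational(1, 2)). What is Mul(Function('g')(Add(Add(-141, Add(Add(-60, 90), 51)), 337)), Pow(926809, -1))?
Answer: Mul(Rational(1, 926809), Pow(437, Rational(1, 2))) ≈ 2.2555e-5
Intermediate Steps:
Function('g')(y) = Pow(Add(160, y), Rational(1, 2))
Mul(Function('g')(Add(Add(-141, Add(Add(-60, 90), 51)), 337)), Pow(926809, -1)) = Mul(Pow(Add(160, Add(Add(-141, Add(Add(-60, 90), 51)), 337)), Rational(1, 2)), Pow(926809, -1)) = Mul(Pow(Add(160, Add(Add(-141, Add(30, 51)), 337)), Rational(1, 2)), Rational(1, 926809)) = Mul(Pow(Add(160, Add(Add(-141, 81), 337)), Rational(1, 2)), Rational(1, 926809)) = Mul(Pow(Add(160, Add(-60, 337)), Rational(1, 2)), Rational(1, 926809)) = Mul(Pow(Add(160, 277), Rational(1, 2)), Rational(1, 926809)) = Mul(Pow(437, Rational(1, 2)), Rational(1, 926809)) = Mul(Rational(1, 926809), Pow(437, Rational(1, 2)))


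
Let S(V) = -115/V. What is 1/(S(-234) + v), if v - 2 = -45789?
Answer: -234/10714043 ≈ -2.1841e-5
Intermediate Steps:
v = -45787 (v = 2 - 45789 = -45787)
1/(S(-234) + v) = 1/(-115/(-234) - 45787) = 1/(-115*(-1/234) - 45787) = 1/(115/234 - 45787) = 1/(-10714043/234) = -234/10714043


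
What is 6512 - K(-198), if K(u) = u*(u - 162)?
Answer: -64768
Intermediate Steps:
K(u) = u*(-162 + u)
6512 - K(-198) = 6512 - (-198)*(-162 - 198) = 6512 - (-198)*(-360) = 6512 - 1*71280 = 6512 - 71280 = -64768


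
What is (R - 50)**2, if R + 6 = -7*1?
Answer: 3969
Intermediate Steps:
R = -13 (R = -6 - 7*1 = -6 - 7 = -13)
(R - 50)**2 = (-13 - 50)**2 = (-63)**2 = 3969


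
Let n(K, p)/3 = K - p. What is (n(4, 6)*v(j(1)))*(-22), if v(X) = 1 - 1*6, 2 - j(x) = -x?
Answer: -660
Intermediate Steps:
n(K, p) = -3*p + 3*K (n(K, p) = 3*(K - p) = -3*p + 3*K)
j(x) = 2 + x (j(x) = 2 - (-1)*x = 2 + x)
v(X) = -5 (v(X) = 1 - 6 = -5)
(n(4, 6)*v(j(1)))*(-22) = ((-3*6 + 3*4)*(-5))*(-22) = ((-18 + 12)*(-5))*(-22) = -6*(-5)*(-22) = 30*(-22) = -660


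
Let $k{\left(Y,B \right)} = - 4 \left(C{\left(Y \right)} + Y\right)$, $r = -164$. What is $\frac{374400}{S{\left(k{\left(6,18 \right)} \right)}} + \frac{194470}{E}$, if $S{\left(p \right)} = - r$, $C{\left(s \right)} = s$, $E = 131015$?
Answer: $\frac{2454195454}{1074323} \approx 2284.4$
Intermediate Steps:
$k{\left(Y,B \right)} = - 8 Y$ ($k{\left(Y,B \right)} = - 4 \left(Y + Y\right) = - 4 \cdot 2 Y = - 8 Y$)
$S{\left(p \right)} = 164$ ($S{\left(p \right)} = \left(-1\right) \left(-164\right) = 164$)
$\frac{374400}{S{\left(k{\left(6,18 \right)} \right)}} + \frac{194470}{E} = \frac{374400}{164} + \frac{194470}{131015} = 374400 \cdot \frac{1}{164} + 194470 \cdot \frac{1}{131015} = \frac{93600}{41} + \frac{38894}{26203} = \frac{2454195454}{1074323}$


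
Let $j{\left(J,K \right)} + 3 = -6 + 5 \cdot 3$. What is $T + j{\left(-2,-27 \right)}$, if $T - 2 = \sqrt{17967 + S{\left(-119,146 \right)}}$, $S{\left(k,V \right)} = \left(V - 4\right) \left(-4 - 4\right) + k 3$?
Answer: $8 + \sqrt{16474} \approx 136.35$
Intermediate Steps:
$S{\left(k,V \right)} = 32 - 8 V + 3 k$ ($S{\left(k,V \right)} = \left(-4 + V\right) \left(-8\right) + 3 k = \left(32 - 8 V\right) + 3 k = 32 - 8 V + 3 k$)
$j{\left(J,K \right)} = 6$ ($j{\left(J,K \right)} = -3 + \left(-6 + 5 \cdot 3\right) = -3 + \left(-6 + 15\right) = -3 + 9 = 6$)
$T = 2 + \sqrt{16474}$ ($T = 2 + \sqrt{17967 + \left(32 - 1168 + 3 \left(-119\right)\right)} = 2 + \sqrt{17967 - 1493} = 2 + \sqrt{16474} \approx 130.35$)
$T + j{\left(-2,-27 \right)} = \left(2 + \sqrt{16474}\right) + 6 = 8 + \sqrt{16474}$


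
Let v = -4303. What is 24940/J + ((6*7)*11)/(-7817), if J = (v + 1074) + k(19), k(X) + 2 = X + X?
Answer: -196431146/24959681 ≈ -7.8699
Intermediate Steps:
k(X) = -2 + 2*X (k(X) = -2 + (X + X) = -2 + 2*X)
J = -3193 (J = (-4303 + 1074) + (-2 + 2*19) = -3229 + (-2 + 38) = -3229 + 36 = -3193)
24940/J + ((6*7)*11)/(-7817) = 24940/(-3193) + ((6*7)*11)/(-7817) = 24940*(-1/3193) + (42*11)*(-1/7817) = -24940/3193 + 462*(-1/7817) = -24940/3193 - 462/7817 = -196431146/24959681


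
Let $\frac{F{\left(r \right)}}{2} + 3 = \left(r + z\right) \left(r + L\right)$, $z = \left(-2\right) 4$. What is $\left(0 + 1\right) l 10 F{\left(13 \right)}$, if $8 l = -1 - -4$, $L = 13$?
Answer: $\frac{1905}{2} \approx 952.5$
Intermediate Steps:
$z = -8$
$F{\left(r \right)} = -6 + 2 \left(-8 + r\right) \left(13 + r\right)$ ($F{\left(r \right)} = -6 + 2 \left(r - 8\right) \left(r + 13\right) = -6 + 2 \left(-8 + r\right) \left(13 + r\right)$)
$l = \frac{3}{8}$ ($l = \frac{-1 - -4}{8} = \frac{-1 + 4}{8} = \frac{1}{8} \cdot 3 = \frac{3}{8} \approx 0.375$)
$\left(0 + 1\right) l 10 F{\left(13 \right)} = \left(0 + 1\right) \frac{3}{8} \cdot 10 \left(-214 + 2 \cdot 13^{2} + 10 \cdot 13\right) = 1 \cdot \frac{3}{8} \cdot 10 \left(-214 + 2 \cdot 169 + 130\right) = \frac{3}{8} \cdot 10 \left(-214 + 338 + 130\right) = \frac{15}{4} \cdot 254 = \frac{1905}{2}$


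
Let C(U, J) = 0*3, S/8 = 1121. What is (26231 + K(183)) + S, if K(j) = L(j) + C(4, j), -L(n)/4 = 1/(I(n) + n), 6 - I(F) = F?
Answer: 105595/3 ≈ 35198.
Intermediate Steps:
I(F) = 6 - F
S = 8968 (S = 8*1121 = 8968)
C(U, J) = 0
L(n) = -2/3 (L(n) = -4/((6 - n) + n) = -4/6 = -4*1/6 = -2/3)
K(j) = -2/3 (K(j) = -2/3 + 0 = -2/3)
(26231 + K(183)) + S = (26231 - 2/3) + 8968 = 78691/3 + 8968 = 105595/3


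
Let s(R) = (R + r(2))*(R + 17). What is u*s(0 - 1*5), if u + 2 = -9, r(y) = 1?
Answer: 528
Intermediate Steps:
u = -11 (u = -2 - 9 = -11)
s(R) = (1 + R)*(17 + R) (s(R) = (R + 1)*(R + 17) = (1 + R)*(17 + R))
u*s(0 - 1*5) = -11*(17 + (0 - 1*5)² + 18*(0 - 1*5)) = -11*(17 + (0 - 5)² + 18*(0 - 5)) = -11*(17 + (-5)² + 18*(-5)) = -11*(17 + 25 - 90) = -11*(-48) = 528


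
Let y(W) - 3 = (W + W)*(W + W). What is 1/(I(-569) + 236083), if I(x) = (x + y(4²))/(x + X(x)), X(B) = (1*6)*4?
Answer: 545/128664777 ≈ 4.2358e-6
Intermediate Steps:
X(B) = 24 (X(B) = 6*4 = 24)
y(W) = 3 + 4*W² (y(W) = 3 + (W + W)*(W + W) = 3 + (2*W)*(2*W) = 3 + 4*W²)
I(x) = (1027 + x)/(24 + x) (I(x) = (x + (3 + 4*(4²)²))/(x + 24) = (x + (3 + 4*16²))/(24 + x) = (x + (3 + 4*256))/(24 + x) = (x + (3 + 1024))/(24 + x) = (x + 1027)/(24 + x) = (1027 + x)/(24 + x))
1/(I(-569) + 236083) = 1/((1027 - 569)/(24 - 569) + 236083) = 1/(458/(-545) + 236083) = 1/(-1/545*458 + 236083) = 1/(-458/545 + 236083) = 1/(128664777/545) = 545/128664777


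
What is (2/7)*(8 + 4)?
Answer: 24/7 ≈ 3.4286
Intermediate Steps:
(2/7)*(8 + 4) = (2*(⅐))*12 = (2/7)*12 = 24/7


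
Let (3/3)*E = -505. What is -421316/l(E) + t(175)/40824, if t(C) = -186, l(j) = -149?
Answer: 2866629445/1013796 ≈ 2827.6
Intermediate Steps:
E = -505
-421316/l(E) + t(175)/40824 = -421316/(-149) - 186/40824 = -421316*(-1/149) - 186*1/40824 = 421316/149 - 31/6804 = 2866629445/1013796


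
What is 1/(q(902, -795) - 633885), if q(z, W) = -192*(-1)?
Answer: -1/633693 ≈ -1.5781e-6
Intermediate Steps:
q(z, W) = 192
1/(q(902, -795) - 633885) = 1/(192 - 633885) = 1/(-633693) = -1/633693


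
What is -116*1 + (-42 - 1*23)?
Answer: -181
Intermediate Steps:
-116*1 + (-42 - 1*23) = -116 + (-42 - 23) = -116 - 65 = -181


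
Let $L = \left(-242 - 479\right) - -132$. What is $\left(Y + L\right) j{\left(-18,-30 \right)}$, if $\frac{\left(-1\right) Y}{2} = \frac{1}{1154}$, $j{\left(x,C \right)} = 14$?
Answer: $- \frac{4757956}{577} \approx -8246.0$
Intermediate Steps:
$L = -589$ ($L = -721 + \left(-119 + 251\right) = -721 + 132 = -589$)
$Y = - \frac{1}{577}$ ($Y = - \frac{2}{1154} = \left(-2\right) \frac{1}{1154} = - \frac{1}{577} \approx -0.0017331$)
$\left(Y + L\right) j{\left(-18,-30 \right)} = \left(- \frac{1}{577} - 589\right) 14 = \left(- \frac{339854}{577}\right) 14 = - \frac{4757956}{577}$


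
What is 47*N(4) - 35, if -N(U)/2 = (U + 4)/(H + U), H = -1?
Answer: -857/3 ≈ -285.67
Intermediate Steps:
N(U) = -2*(4 + U)/(-1 + U) (N(U) = -2*(U + 4)/(-1 + U) = -2*(4 + U)/(-1 + U))
47*N(4) - 35 = 47*(2*(-4 - 1*4)/(-1 + 4)) - 35 = 47*(2*(-4 - 4)/3) - 35 = 47*(2*(⅓)*(-8)) - 35 = 47*(-16/3) - 35 = -752/3 - 35 = -857/3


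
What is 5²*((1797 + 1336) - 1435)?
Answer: 42450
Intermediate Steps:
5²*((1797 + 1336) - 1435) = 25*(3133 - 1435) = 25*1698 = 42450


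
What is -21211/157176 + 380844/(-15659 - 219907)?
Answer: -3603118165/2056962312 ≈ -1.7517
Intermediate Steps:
-21211/157176 + 380844/(-15659 - 219907) = -21211*1/157176 + 380844/(-235566) = -21211/157176 + 380844*(-1/235566) = -21211/157176 - 21158/13087 = -3603118165/2056962312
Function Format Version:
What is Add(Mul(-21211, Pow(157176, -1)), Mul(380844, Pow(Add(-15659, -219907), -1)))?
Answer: Rational(-3603118165, 2056962312) ≈ -1.7517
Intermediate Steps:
Add(Mul(-21211, Pow(157176, -1)), Mul(380844, Pow(Add(-15659, -219907), -1))) = Add(Mul(-21211, Rational(1, 157176)), Mul(380844, Pow(-235566, -1))) = Add(Rational(-21211, 157176), Mul(380844, Rational(-1, 235566))) = Add(Rational(-21211, 157176), Rational(-21158, 13087)) = Rational(-3603118165, 2056962312)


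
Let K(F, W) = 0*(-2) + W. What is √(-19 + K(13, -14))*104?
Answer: 104*I*√33 ≈ 597.43*I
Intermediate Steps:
K(F, W) = W (K(F, W) = 0 + W = W)
√(-19 + K(13, -14))*104 = √(-19 - 14)*104 = √(-33)*104 = (I*√33)*104 = 104*I*√33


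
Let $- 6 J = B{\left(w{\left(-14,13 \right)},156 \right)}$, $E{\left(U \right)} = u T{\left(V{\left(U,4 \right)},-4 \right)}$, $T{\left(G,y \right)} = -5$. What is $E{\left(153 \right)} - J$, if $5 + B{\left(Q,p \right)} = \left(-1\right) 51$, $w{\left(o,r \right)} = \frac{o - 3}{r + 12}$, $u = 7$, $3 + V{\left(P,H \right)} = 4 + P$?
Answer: $- \frac{133}{3} \approx -44.333$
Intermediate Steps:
$V{\left(P,H \right)} = 1 + P$ ($V{\left(P,H \right)} = -3 + \left(4 + P\right) = 1 + P$)
$E{\left(U \right)} = -35$ ($E{\left(U \right)} = 7 \left(-5\right) = -35$)
$w{\left(o,r \right)} = \frac{-3 + o}{12 + r}$
$B{\left(Q,p \right)} = -56$ ($B{\left(Q,p \right)} = -5 - 51 = -56$)
$J = \frac{28}{3}$ ($J = \left(- \frac{1}{6}\right) \left(-56\right) = \frac{28}{3} \approx 9.3333$)
$E{\left(153 \right)} - J = -35 - \frac{28}{3} = - \frac{133}{3}$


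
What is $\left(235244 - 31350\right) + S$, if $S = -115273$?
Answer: $88621$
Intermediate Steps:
$\left(235244 - 31350\right) + S = \left(235244 - 31350\right) - 115273 = 203894 - 115273 = 88621$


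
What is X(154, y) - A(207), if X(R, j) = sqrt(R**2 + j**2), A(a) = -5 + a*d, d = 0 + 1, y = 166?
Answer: -202 + 2*sqrt(12818) ≈ 24.433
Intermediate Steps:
d = 1
A(a) = -5 + a (A(a) = -5 + a*1 = -5 + a)
X(154, y) - A(207) = sqrt(154**2 + 166**2) - (-5 + 207) = sqrt(23716 + 27556) - 1*202 = sqrt(51272) - 202 = 2*sqrt(12818) - 202 = -202 + 2*sqrt(12818)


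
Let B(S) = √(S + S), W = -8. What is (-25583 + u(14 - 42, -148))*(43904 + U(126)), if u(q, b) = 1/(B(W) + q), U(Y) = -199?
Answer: -44724261787/40 - 8741*I/40 ≈ -1.1181e+9 - 218.52*I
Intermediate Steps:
B(S) = √2*√S (B(S) = √(2*S) = √2*√S)
u(q, b) = 1/(q + 4*I) (u(q, b) = 1/(√2*√(-8) + q) = 1/(√2*(2*I*√2) + q) = 1/(4*I + q) = 1/(q + 4*I))
(-25583 + u(14 - 42, -148))*(43904 + U(126)) = (-25583 + 1/((14 - 42) + 4*I))*(43904 - 199) = (-25583 + 1/(-28 + 4*I))*43705 = (-25583 + (-28 - 4*I)/800)*43705 = -1118105015 + 8741*(-28 - 4*I)/160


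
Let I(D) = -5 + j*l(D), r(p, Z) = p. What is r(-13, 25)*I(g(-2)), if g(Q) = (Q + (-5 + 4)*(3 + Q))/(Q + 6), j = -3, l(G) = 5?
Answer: 260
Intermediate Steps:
g(Q) = -3/(6 + Q) (g(Q) = (Q - (3 + Q))/(6 + Q) = (Q + (-3 - Q))/(6 + Q) = -3/(6 + Q))
I(D) = -20 (I(D) = -5 - 3*5 = -5 - 15 = -20)
r(-13, 25)*I(g(-2)) = -13*(-20) = 260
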